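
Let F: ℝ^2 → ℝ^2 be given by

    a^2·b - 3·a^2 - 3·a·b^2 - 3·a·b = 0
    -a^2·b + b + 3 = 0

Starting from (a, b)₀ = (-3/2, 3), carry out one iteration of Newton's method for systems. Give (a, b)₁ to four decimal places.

At (-3/2, 3): F = (54.0000, -0.7500).
Jacobian J = [[2·a·b - 6·a - 3·b^2 - 3·b, a^2 - 6·a·b - 3·a], [-2·a·b, -a^2 + 1]].
At the point, J = [[-36.0000, 33.7500], [9.0000, -1.2500]] (det J = -258.7500).
Solving J·Δ = −F gives Δ = (-0.1630, -1.7739).
Then the next iterate is (a, b)₁ = (-1.6630, 1.2261).

(-1.6630, 1.2261)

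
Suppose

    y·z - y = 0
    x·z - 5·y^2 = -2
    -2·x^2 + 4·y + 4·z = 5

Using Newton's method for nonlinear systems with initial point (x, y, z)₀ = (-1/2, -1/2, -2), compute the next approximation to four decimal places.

At (-1/2, -1/2, -2): F = (1.5000, 1.7500, -15.5000).
Jacobian J = [[0, z - 1, y], [z, -10·y, x], [-4·x, 4, 4]].
At the point, J = [[0.0000, -3.0000, -0.5000], [-2.0000, 5.0000, -0.5000], [2.0000, 4.0000, 4.0000]] (det J = -12.0000).
Solving J·Δ = −F gives Δ = (-0.9583, -0.2708, 4.6250).
Then the next iterate is (x, y, z)₁ = (-1.4583, -0.7708, 2.6250).

(-1.4583, -0.7708, 2.6250)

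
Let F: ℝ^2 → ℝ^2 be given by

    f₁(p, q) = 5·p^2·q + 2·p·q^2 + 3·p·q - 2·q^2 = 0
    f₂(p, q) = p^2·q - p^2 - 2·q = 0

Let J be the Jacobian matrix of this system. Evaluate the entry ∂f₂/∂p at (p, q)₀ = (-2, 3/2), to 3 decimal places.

∂f₂/∂p = 2·p·q - 2·p.
At (-2, 3/2) this is -2.000.

-2.000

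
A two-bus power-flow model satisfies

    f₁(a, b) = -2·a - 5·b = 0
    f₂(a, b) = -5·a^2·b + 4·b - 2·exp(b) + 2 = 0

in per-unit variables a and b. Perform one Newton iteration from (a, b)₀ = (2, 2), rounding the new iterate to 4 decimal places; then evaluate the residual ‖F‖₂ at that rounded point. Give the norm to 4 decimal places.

81.3124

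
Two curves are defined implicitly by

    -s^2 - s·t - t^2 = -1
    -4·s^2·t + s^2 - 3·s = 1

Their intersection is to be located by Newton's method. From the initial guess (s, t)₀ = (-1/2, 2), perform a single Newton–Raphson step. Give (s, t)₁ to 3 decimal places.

At (-1/2, 2): F = (-2.250, -1.250).
Jacobian J = [[-2·s - t, -s - 2·t], [-8·s·t + 2·s - 3, -4·s^2]].
At the point, J = [[-1.000, -3.500], [4.000, -1.000]] (det J = 15.000).
Solving J·Δ = −F gives Δ = (0.142, -0.683).
Then the next iterate is (s, t)₁ = (-0.358, 1.317).

(-0.358, 1.317)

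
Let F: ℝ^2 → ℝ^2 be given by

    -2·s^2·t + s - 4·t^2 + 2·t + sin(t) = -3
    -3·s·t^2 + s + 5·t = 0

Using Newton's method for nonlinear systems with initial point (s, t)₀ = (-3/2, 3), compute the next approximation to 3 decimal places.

At (-3/2, 3): F = (-41.85888, 54.000).
Jacobian J = [[-4·s·t + 1, -2·s^2 - 8·t + cos(t) + 2], [-3·t^2 + 1, -6·s·t + 5]].
At the point, J = [[19.000, -27.48999], [-26.000, 32.000]] (det J = -106.73980).
Solving J·Δ = −F gives Δ = (1.358, -0.584).
Then the next iterate is (s, t)₁ = (-0.142, 2.416).

(-0.142, 2.416)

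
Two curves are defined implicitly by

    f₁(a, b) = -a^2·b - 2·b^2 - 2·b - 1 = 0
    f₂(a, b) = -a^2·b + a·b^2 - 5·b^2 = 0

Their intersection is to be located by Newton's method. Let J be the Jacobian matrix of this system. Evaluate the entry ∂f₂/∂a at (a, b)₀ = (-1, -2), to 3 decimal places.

∂f₂/∂a = -2·a·b + b^2.
At (-1, -2) this is 0.000.

0.000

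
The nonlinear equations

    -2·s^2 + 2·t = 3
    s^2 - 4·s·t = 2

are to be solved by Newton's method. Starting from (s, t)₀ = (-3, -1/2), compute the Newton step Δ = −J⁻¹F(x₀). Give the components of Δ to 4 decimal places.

At (-3, -1/2): F = (-22.0000, 1.0000).
Jacobian J = [[-4·s, 2], [2·s - 4·t, -4·s]].
At the point, J = [[12.0000, 2.0000], [-4.0000, 12.0000]] (det J = 152.0000).
Solving J·Δ = −F gives Δ = (1.7500, 0.5000).

(1.7500, 0.5000)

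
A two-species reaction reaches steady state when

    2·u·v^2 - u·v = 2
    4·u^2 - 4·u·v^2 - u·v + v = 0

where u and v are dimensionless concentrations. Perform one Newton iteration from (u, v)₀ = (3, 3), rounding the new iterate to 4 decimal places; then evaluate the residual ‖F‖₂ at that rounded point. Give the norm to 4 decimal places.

At (3, 3): F = (43.0000, -78.0000).
Jacobian J = [[2·v^2 - v, 4·u·v - u], [8·u - 4·v^2 - v, -8·u·v - u + 1]].
At the point, J = [[15.0000, 33.0000], [-15.0000, -74.0000]] (det J = -615.0000).
Solving J·Δ = −F gives Δ = (-0.9886, -0.8537).
Then the next iterate is (u, v)₁ = (2.0114, 2.1463).
Re-evaluating at (2.0114, 2.1463): F = (12.214378, -23.050739), so ‖F‖₂ = 26.0869.

26.0869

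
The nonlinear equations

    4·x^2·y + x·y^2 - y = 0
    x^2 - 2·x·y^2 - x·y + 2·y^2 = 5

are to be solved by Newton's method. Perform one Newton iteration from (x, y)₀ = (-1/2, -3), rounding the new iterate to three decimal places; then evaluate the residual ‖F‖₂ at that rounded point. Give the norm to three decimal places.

At (-1/2, -3): F = (-4.500, 20.750).
Jacobian J = [[8·x·y + y^2, 4·x^2 + 2·x·y - 1], [2·x - 2·y^2 - y, -4·x·y - x + 4·y]].
At the point, J = [[21.000, 3.000], [-16.000, -17.500]] (det J = -319.500).
Solving J·Δ = −F gives Δ = (0.052, 1.138).
Then the next iterate is (x, y)₁ = (-0.448, -1.862).
Re-evaluating at (-0.448, -1.862): F = (-1.18608, 4.40709), so ‖F‖₂ = 4.564.

4.564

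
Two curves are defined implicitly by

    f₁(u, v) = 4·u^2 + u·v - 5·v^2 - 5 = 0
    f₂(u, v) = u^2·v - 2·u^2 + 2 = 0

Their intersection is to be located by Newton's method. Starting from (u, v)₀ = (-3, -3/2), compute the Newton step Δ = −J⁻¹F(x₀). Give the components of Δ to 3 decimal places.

At (-3, -3/2): F = (24.250, -29.500).
Jacobian J = [[8·u + v, u - 10·v], [2·u·v - 4·u, u^2]].
At the point, J = [[-25.500, 12.000], [21.000, 9.000]] (det J = -481.500).
Solving J·Δ = −F gives Δ = (1.188, 0.505).

(1.188, 0.505)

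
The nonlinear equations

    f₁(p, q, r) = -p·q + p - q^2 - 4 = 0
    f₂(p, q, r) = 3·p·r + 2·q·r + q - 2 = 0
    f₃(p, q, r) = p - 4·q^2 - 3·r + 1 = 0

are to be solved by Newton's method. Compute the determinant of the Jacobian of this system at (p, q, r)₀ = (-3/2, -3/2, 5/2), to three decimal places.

247.500

J = [[-q + 1, -p - 2·q, 0], [3·r, 2·r + 1, 3·p + 2·q], [1, -8·q, -3]].
At the point, J = [[2.500, 4.500, 0.000], [7.500, 6.000, -7.500], [1.000, 12.000, -3.000]].
det J = 247.500.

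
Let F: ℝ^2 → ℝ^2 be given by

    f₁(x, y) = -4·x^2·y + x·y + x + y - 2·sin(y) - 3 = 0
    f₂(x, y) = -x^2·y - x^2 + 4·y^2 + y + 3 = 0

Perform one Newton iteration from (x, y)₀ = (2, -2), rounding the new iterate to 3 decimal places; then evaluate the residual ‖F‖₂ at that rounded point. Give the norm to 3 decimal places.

At (2, -2): F = (26.81859, 21.000).
Jacobian J = [[-8·x·y + y + 1, -4·x^2 + x - 2·cos(y) + 1], [-2·x·y - 2·x, -x^2 + 8·y + 1]].
At the point, J = [[31.000, -12.16771], [4.000, -19.000]] (det J = -540.32917).
Solving J·Δ = −F gives Δ = (-0.470, 1.006).
Then the next iterate is (x, y)₁ = (1.530, -0.994).
Re-evaluating at (1.530, -0.994): F = (6.99903, 5.94410), so ‖F‖₂ = 9.183.

9.183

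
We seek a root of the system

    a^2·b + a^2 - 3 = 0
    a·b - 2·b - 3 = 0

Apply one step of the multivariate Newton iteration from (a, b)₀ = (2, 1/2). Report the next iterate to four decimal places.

At (2, 1/2): F = (3.0000, -3.0000).
Jacobian J = [[2·a·b + 2·a, a^2], [b, a - 2]].
At the point, J = [[6.0000, 4.0000], [0.5000, 0.0000]] (det J = -2.0000).
Solving J·Δ = −F gives Δ = (6.0000, -9.7500).
Then the next iterate is (a, b)₁ = (8.0000, -9.2500).

(8.0000, -9.2500)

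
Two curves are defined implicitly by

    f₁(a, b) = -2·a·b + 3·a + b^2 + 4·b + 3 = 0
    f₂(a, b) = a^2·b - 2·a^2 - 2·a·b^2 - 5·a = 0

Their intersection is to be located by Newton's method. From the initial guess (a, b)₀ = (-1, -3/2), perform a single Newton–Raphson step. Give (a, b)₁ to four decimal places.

At (-1, -3/2): F = (-6.7500, 6.0000).
Jacobian J = [[-2·b + 3, -2·a + 2·b + 4], [2·a·b - 4·a - 2·b^2 - 5, a^2 - 4·a·b]].
At the point, J = [[6.0000, 3.0000], [-2.5000, -5.0000]] (det J = -22.5000).
Solving J·Δ = −F gives Δ = (0.7000, 0.8500).
Then the next iterate is (a, b)₁ = (-0.3000, -0.6500).

(-0.3000, -0.6500)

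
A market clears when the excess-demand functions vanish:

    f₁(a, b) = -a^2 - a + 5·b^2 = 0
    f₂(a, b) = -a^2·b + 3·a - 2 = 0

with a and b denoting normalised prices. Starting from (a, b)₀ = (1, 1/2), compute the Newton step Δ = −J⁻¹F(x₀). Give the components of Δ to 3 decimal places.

(-0.250, 0.000)

At (1, 1/2): F = (-0.750, 0.500).
Jacobian J = [[-2·a - 1, 10·b], [-2·a·b + 3, -a^2]].
At the point, J = [[-3.000, 5.000], [2.000, -1.000]] (det J = -7.000).
Solving J·Δ = −F gives Δ = (-0.250, 0.000).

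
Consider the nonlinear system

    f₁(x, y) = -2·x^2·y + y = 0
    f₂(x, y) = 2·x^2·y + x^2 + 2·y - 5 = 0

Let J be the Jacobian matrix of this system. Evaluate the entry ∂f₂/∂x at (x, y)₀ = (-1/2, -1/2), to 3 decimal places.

∂f₂/∂x = 4·x·y + 2·x.
At (-1/2, -1/2) this is 0.000.

0.000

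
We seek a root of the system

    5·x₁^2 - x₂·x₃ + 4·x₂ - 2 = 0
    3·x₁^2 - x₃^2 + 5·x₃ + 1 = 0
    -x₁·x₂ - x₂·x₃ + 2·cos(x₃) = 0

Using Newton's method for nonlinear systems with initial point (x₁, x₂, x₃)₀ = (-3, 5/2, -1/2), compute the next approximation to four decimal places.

At (-3, 5/2, -1/2): F = (54.2500, 25.2500, 10.505165).
Jacobian J = [[10·x₁, -x₃ + 4, -x₂], [6·x₁, 0, -2·x₃ + 5], [-x₂, -x₁ - x₃, -x₂ - 2·sin(x₃)]].
At the point, J = [[-30.0000, 4.5000, -2.5000], [-18.0000, 0.0000, 6.0000], [-2.5000, 3.5000, -1.541149]] (det J = 595.166937).
Solving J·Δ = −F gives Δ = (1.5146, -1.7719, 0.3354).
Then the next iterate is (x₁, x₂, x₃)₁ = (-1.4854, 0.7281, -0.1646).

(-1.4854, 0.7281, -0.1646)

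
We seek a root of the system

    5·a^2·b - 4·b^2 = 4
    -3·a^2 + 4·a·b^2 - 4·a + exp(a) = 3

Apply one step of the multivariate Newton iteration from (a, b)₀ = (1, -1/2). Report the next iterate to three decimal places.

(-0.131, -0.295)

At (1, -1/2): F = (-7.500, -6.28172).
Jacobian J = [[10·a·b, 5·a^2 - 8·b], [-6·a + 4·b^2 + exp(a) - 4, 8·a·b]].
At the point, J = [[-5.000, 9.000], [-6.28172, -4.000]] (det J = 76.53546).
Solving J·Δ = −F gives Δ = (-1.131, 0.205).
Then the next iterate is (a, b)₁ = (-0.131, -0.295).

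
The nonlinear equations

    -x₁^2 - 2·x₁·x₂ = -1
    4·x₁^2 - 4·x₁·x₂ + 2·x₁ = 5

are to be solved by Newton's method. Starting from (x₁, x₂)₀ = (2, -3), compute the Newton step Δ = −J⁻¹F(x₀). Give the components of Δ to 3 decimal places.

At (2, -3): F = (9.000, 39.000).
Jacobian J = [[-2·x₁ - 2·x₂, -2·x₁], [8·x₁ - 4·x₂ + 2, -4·x₁]].
At the point, J = [[2.000, -4.000], [30.000, -8.000]] (det J = 104.000).
Solving J·Δ = −F gives Δ = (-0.808, 1.846).

(-0.808, 1.846)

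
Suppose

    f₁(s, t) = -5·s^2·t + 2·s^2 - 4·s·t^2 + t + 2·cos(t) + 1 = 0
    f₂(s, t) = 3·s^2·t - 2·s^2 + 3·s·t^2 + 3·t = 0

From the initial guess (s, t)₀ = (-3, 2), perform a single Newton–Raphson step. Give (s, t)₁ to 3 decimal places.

(-2.289, 1.578)

At (-3, 2): F = (-21.83229, 6.000).
Jacobian J = [[-10·s·t + 4·s - 4·t^2, -5·s^2 - 8·s·t - 2·sin(t) + 1], [6·s·t - 4·s + 3·t^2, 3·s^2 + 6·s·t + 3]].
At the point, J = [[32.000, 2.18141], [-12.000, -6.000]] (det J = -165.82314).
Solving J·Δ = −F gives Δ = (0.711, -0.422).
Then the next iterate is (s, t)₁ = (-2.289, 1.578).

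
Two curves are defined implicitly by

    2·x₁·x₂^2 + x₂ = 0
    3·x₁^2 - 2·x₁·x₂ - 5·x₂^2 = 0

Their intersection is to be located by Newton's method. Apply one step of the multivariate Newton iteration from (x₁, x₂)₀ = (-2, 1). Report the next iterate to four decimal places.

(-1.1364, 0.8182)

At (-2, 1): F = (-3.0000, 11.0000).
Jacobian J = [[2·x₂^2, 4·x₁·x₂ + 1], [6·x₁ - 2·x₂, -2·x₁ - 10·x₂]].
At the point, J = [[2.0000, -7.0000], [-14.0000, -6.0000]] (det J = -110.0000).
Solving J·Δ = −F gives Δ = (0.8636, -0.1818).
Then the next iterate is (x₁, x₂)₁ = (-1.1364, 0.8182).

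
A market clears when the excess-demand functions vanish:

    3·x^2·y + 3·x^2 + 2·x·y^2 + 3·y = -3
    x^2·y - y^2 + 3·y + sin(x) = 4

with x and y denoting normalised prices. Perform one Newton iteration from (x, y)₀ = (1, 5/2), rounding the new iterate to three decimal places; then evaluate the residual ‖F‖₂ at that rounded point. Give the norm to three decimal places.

At (1, 5/2): F = (33.500, 0.59147).
Jacobian J = [[6·x·y + 6·x + 2·y^2, 3·x^2 + 4·x·y + 3], [2·x·y + cos(x), x^2 - 2·y + 3]].
At the point, J = [[33.500, 16.000], [5.54030, -1.000]] (det J = -122.14484).
Solving J·Δ = −F gives Δ = (-0.352, -1.357).
Then the next iterate is (x, y)₁ = (0.648, 1.143).
Re-evaluating at (0.648, 1.143): F = (10.82172, -0.79391), so ‖F‖₂ = 10.851.

10.851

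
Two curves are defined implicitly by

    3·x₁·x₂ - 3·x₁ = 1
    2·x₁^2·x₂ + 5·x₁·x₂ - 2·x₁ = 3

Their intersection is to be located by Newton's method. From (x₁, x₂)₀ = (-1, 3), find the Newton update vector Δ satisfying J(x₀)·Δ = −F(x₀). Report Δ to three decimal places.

At (-1, 3): F = (-7.000, -10.000).
Jacobian J = [[3·x₂ - 3, 3·x₁], [4·x₁·x₂ + 5·x₂ - 2, 2·x₁^2 + 5·x₁]].
At the point, J = [[6.000, -3.000], [1.000, -3.000]] (det J = -15.000).
Solving J·Δ = −F gives Δ = (-0.600, -3.533).

(-0.600, -3.533)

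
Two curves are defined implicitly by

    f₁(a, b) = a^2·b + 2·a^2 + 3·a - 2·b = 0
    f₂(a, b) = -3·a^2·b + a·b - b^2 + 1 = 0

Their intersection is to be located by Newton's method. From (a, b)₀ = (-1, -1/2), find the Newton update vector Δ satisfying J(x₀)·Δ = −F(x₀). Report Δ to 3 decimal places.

At (-1, -1/2): F = (-0.500, 2.750).
Jacobian J = [[2·a·b + 4·a + 3, a^2 - 2], [-6·a·b + b, -3·a^2 + a - 2·b]].
At the point, J = [[0.000, -1.000], [-3.500, -3.000]] (det J = -3.500).
Solving J·Δ = −F gives Δ = (1.214, -0.500).

(1.214, -0.500)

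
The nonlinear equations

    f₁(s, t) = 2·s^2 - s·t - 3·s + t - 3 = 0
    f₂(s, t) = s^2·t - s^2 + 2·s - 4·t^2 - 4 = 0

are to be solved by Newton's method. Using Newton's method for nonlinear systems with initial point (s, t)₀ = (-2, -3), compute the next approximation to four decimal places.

(-1.1511, -1.4029)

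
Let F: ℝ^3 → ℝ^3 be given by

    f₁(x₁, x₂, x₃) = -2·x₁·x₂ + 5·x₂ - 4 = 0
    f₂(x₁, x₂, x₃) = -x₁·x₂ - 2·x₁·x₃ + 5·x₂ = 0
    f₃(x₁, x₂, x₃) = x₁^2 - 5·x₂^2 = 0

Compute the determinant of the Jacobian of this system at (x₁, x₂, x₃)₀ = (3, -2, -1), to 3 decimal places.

J = [[-2·x₂, -2·x₁ + 5, 0], [-x₂ - 2·x₃, -x₁ + 5, -2·x₁], [2·x₁, -10·x₂, 0]].
At the point, J = [[4.000, -1.000, 0.000], [4.000, 2.000, -6.000], [6.000, 20.000, 0.000]].
det J = 516.000.

516.000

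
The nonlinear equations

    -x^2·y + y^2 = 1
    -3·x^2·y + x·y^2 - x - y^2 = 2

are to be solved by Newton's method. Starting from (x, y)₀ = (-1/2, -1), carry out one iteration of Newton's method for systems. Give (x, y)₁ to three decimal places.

(-1.000, -0.667)

At (-1/2, -1): F = (0.250, -2.250).
Jacobian J = [[-2·x·y, -x^2 + 2·y], [-6·x·y + y^2 - 1, -3·x^2 + 2·x·y - 2·y]].
At the point, J = [[-1.000, -2.250], [-3.000, 2.250]] (det J = -9.000).
Solving J·Δ = −F gives Δ = (-0.500, 0.333).
Then the next iterate is (x, y)₁ = (-1.000, -0.667).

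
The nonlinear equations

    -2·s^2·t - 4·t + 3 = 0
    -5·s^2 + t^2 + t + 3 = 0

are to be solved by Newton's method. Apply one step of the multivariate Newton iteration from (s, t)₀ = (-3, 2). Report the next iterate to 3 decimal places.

At (-3, 2): F = (-41.000, -36.000).
Jacobian J = [[-4·s·t, -2·s^2 - 4], [-10·s, 2·t + 1]].
At the point, J = [[24.000, -22.000], [30.000, 5.000]] (det J = 780.000).
Solving J·Δ = −F gives Δ = (1.278, -0.469).
Then the next iterate is (s, t)₁ = (-1.722, 1.531).

(-1.722, 1.531)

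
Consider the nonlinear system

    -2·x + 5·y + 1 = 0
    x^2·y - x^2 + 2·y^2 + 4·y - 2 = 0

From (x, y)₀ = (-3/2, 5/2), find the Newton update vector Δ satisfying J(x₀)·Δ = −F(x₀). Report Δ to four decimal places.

At (-3/2, 5/2): F = (16.5000, 23.8750).
Jacobian J = [[-2, 5], [2·x·y - 2·x, x^2 + 4·y + 4]].
At the point, J = [[-2.0000, 5.0000], [-4.5000, 16.2500]] (det J = -10.0000).
Solving J·Δ = −F gives Δ = (14.8750, 2.6500).

(14.8750, 2.6500)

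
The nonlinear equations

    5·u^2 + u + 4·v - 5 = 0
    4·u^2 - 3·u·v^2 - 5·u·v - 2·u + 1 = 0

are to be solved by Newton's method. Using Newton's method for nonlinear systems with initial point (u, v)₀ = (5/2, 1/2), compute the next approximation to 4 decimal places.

(1.3489, 0.2948)

At (5/2, 1/2): F = (30.7500, 12.8750).
Jacobian J = [[10·u + 1, 4], [8·u - 3·v^2 - 5·v - 2, -6·u·v - 5·u]].
At the point, J = [[26.0000, 4.0000], [14.7500, -20.0000]] (det J = -579.0000).
Solving J·Δ = −F gives Δ = (-1.1511, -0.2052).
Then the next iterate is (u, v)₁ = (1.3489, 0.2948).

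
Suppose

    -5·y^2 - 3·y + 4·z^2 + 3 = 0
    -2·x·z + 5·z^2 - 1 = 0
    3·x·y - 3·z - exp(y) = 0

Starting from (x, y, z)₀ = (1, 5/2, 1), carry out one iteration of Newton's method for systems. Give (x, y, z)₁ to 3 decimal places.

(0.321, 1.246, 0.580)

At (1, 5/2, 1): F = (-31.750, 2.000, -7.68249).
Jacobian J = [[0, -10·y - 3, 8·z], [-2·z, 0, -2·x + 10·z], [3·y, 3·x - exp(y), -3]].
At the point, J = [[0.000, -28.000, 8.000], [-2.000, 0.000, 8.000], [7.500, -9.18249, -3.000]] (det J = -1365.08010).
Solving J·Δ = −F gives Δ = (-0.679, -1.254, -0.420).
Then the next iterate is (x, y, z)₁ = (0.321, 1.246, 0.580).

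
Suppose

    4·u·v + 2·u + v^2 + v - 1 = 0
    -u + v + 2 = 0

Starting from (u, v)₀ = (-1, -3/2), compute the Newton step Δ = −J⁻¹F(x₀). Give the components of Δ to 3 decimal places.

At (-1, -3/2): F = (3.750, 1.500).
Jacobian J = [[4·v + 2, 4·u + 2·v + 1], [-1, 1]].
At the point, J = [[-4.000, -6.000], [-1.000, 1.000]] (det J = -10.000).
Solving J·Δ = −F gives Δ = (1.275, -0.225).

(1.275, -0.225)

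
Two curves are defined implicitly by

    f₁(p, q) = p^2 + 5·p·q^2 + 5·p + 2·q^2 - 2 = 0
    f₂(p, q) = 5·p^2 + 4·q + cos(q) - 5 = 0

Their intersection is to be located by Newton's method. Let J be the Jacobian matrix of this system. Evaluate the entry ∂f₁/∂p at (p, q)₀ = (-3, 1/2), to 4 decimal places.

∂f₁/∂p = 2·p + 5·q^2 + 5.
At (-3, 1/2) this is 0.2500.

0.2500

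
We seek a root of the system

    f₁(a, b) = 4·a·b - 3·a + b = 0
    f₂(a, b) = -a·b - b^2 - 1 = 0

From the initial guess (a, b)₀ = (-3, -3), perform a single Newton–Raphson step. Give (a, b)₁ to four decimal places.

At (-3, -3): F = (42.0000, -19.0000).
Jacobian J = [[4·b - 3, 4·a + 1], [-b, -a - 2·b]].
At the point, J = [[-15.0000, -11.0000], [3.0000, 9.0000]] (det J = -102.0000).
Solving J·Δ = −F gives Δ = (1.6569, 1.5588).
Then the next iterate is (a, b)₁ = (-1.3431, -1.4412).

(-1.3431, -1.4412)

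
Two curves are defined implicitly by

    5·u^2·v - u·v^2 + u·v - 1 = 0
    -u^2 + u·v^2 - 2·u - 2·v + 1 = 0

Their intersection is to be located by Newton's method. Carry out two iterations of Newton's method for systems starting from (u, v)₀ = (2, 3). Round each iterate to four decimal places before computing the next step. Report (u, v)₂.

(0.7162, 2.9314)

At (2, 3): F = (47.0000, 5.0000).
Jacobian J = [[10·u·v - v^2 + v, 5·u^2 - 2·u·v + u], [-2·u + v^2 - 2, 2·u·v - 2]].
At the point, J = [[54.0000, 10.0000], [3.0000, 10.0000]] (det J = 510.0000).
Solving J·Δ = −F gives Δ = (-0.8235, -0.2529).
Then the next iterate is (u, v)₁ = (1.1765, 2.7471).
Round to (1.1765, 2.7471) and repeat: F = (12.365460, 0.647174), J = [[27.520173, 1.633335], [3.193558, 4.463926]].
Δ = (-0.4603, 0.1843), so (u, v)₂ = (0.7162, 2.9314).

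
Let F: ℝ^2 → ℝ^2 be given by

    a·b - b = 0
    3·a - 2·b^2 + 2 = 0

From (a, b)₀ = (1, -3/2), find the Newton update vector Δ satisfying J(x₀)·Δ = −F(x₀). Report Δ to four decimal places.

(0.0000, -0.0833)

At (1, -3/2): F = (0.0000, 0.5000).
Jacobian J = [[b, a - 1], [3, -4·b]].
At the point, J = [[-1.5000, 0.0000], [3.0000, 6.0000]] (det J = -9.0000).
Solving J·Δ = −F gives Δ = (0.0000, -0.0833).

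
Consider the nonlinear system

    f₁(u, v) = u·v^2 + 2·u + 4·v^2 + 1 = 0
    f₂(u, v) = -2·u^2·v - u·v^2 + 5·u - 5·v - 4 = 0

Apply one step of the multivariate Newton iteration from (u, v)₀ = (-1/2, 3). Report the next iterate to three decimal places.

At (-1/2, 3): F = (31.500, -18.500).
Jacobian J = [[v^2 + 2, 2·u·v + 8·v], [-4·u·v - v^2 + 5, -2·u^2 - 2·u·v - 5]].
At the point, J = [[11.000, 21.000], [2.000, -2.500]] (det J = -69.500).
Solving J·Δ = −F gives Δ = (4.457, -3.835).
Then the next iterate is (u, v)₁ = (3.957, -0.835).

(3.957, -0.835)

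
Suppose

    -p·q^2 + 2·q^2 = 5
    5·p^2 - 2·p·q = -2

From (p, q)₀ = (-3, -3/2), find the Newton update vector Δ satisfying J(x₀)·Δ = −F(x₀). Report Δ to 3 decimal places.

(1.452, 0.199)

At (-3, -3/2): F = (6.250, 38.000).
Jacobian J = [[-q^2, -2·p·q + 4·q], [10·p - 2·q, -2·p]].
At the point, J = [[-2.250, -15.000], [-27.000, 6.000]] (det J = -418.500).
Solving J·Δ = −F gives Δ = (1.452, 0.199).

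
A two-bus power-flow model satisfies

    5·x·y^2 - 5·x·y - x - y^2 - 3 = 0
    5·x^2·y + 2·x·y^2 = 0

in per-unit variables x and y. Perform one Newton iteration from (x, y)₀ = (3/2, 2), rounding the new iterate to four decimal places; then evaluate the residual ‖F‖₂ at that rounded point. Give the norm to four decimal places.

7.6904

At (3/2, 2): F = (6.5000, 34.5000).
Jacobian J = [[5·y^2 - 5·y - 1, 10·x·y - 5·x - 2·y], [10·x·y + 2·y^2, 5·x^2 + 4·x·y]].
At the point, J = [[9.0000, 18.5000], [38.0000, 23.2500]] (det J = -493.7500).
Solving J·Δ = −F gives Δ = (-0.9866, 0.1286).
Then the next iterate is (x, y)₁ = (0.5134, 2.1286).
Re-evaluating at (0.5134, 2.1286): F = (-1.877536, 7.457644), so ‖F‖₂ = 7.6904.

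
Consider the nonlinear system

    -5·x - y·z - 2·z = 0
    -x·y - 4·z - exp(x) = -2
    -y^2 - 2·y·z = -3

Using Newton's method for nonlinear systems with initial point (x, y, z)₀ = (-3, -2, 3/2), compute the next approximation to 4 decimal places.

At (-3, -2, 3/2): F = (15.0000, -10.049787, 5.0000).
Jacobian J = [[-5, -z, -y - 2], [-y - exp(x), -x, -4], [0, -2·y - 2·z, -2·y]].
At the point, J = [[-5.0000, -1.5000, 0.0000], [1.950213, 3.0000, -4.0000], [0.0000, 1.0000, 4.0000]] (det J = -68.298722).
Solving J·Δ = −F gives Δ = (3.0704, -0.2345, -1.1914).
Then the next iterate is (x, y, z)₁ = (0.0704, -2.2345, 0.3086).

(0.0704, -2.2345, 0.3086)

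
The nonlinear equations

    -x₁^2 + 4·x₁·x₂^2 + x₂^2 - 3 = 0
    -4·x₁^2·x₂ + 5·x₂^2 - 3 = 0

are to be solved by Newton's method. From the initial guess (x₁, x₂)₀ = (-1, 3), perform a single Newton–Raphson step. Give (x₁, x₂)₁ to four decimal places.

(-0.8127, 1.6732)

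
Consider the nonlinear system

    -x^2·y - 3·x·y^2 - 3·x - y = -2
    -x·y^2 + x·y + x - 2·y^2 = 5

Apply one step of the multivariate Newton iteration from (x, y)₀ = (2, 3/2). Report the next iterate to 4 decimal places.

At (2, 3/2): F = (-25.0000, -9.0000).
Jacobian J = [[-2·x·y - 3·y^2 - 3, -x^2 - 6·x·y - 1], [-y^2 + y + 1, -2·x·y + x - 4·y]].
At the point, J = [[-15.7500, -23.0000], [0.2500, -10.0000]] (det J = 163.2500).
Solving J·Δ = −F gives Δ = (-0.2634, -0.9066).
Then the next iterate is (x, y)₁ = (1.7366, 0.5934).

(1.7366, 0.5934)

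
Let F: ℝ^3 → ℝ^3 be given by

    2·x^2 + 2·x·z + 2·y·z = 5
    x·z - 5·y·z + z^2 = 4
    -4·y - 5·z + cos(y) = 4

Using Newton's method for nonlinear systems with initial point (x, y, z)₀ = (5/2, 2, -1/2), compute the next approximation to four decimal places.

At (5/2, 2, -1/2): F = (3.0000, 0.0000, -9.916147).
Jacobian J = [[4·x + 2·z, 2·z, 2·x + 2·y], [z, -5·z, x - 5·y + 2·z], [0, -sin(y) - 4, -5]].
At the point, J = [[9.0000, -1.0000, 9.0000], [-0.5000, 2.5000, -8.5000], [0.0000, -4.909297, -5.0000]] (det J = -463.469415).
Solving J·Δ = −F gives Δ = (-0.0515, -1.5567, -0.4548).
Then the next iterate is (x, y, z)₁ = (2.4485, 0.4433, -0.9548).

(2.4485, 0.4433, -0.9548)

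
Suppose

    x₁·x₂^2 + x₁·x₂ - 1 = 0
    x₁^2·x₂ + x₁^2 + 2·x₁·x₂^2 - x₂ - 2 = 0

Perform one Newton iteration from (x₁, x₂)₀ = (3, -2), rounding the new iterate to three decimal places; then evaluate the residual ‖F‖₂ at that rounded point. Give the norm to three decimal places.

At (3, -2): F = (5.000, 15.000).
Jacobian J = [[x₂^2 + x₂, 2·x₁·x₂ + x₁], [2·x₁·x₂ + 2·x₁ + 2·x₂^2, x₁^2 + 4·x₁·x₂ - 1]].
At the point, J = [[2.000, -9.000], [2.000, -16.000]] (det J = -14.000).
Solving J·Δ = −F gives Δ = (3.929, 1.429).
Then the next iterate is (x₁, x₂)₁ = (6.929, -0.571).
Re-evaluating at (6.929, -0.571): F = (-2.69732, 23.68601), so ‖F‖₂ = 23.839.

23.839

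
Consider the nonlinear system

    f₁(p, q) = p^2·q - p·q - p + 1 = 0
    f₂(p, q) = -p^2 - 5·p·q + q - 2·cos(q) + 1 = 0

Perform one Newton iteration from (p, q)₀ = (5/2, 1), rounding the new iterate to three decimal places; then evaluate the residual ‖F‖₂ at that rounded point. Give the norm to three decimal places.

95.479

At (5/2, 1): F = (2.250, -17.83060).
Jacobian J = [[2·p·q - q - 1, p^2 - p], [-2·p - 5·q, -5·p + 2·sin(q) + 1]].
At the point, J = [[3.000, 3.750], [-10.000, -9.81706]] (det J = 8.04883).
Solving J·Δ = −F gives Δ = (-5.563, 3.850).
Then the next iterate is (p, q)₁ = (-3.063, 4.850).
Re-evaluating at (-3.063, 4.850): F = (64.42110, 70.47143), so ‖F‖₂ = 95.479.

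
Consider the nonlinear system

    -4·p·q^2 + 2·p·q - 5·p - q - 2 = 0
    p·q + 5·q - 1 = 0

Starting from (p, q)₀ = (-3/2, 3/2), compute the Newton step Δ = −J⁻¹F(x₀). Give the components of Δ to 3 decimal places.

At (-3/2, 3/2): F = (13.000, 4.250).
Jacobian J = [[-4·q^2 + 2·q - 5, -8·p·q + 2·p - 1], [q, p + 5]].
At the point, J = [[-11.000, 14.000], [1.500, 3.500]] (det J = -59.500).
Solving J·Δ = −F gives Δ = (-0.235, -1.113).

(-0.235, -1.113)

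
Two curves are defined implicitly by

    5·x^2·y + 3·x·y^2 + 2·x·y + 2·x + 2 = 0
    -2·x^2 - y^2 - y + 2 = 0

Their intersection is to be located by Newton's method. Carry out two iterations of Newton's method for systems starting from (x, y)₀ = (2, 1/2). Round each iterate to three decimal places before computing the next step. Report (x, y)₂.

(1.123, -0.327)

At (2, 1/2): F = (19.500, -6.750).
Jacobian J = [[10·x·y + 3·y^2 + 2·y + 2, 5·x^2 + 6·x·y + 2·x], [-4·x, -2·y - 1]].
At the point, J = [[13.750, 30.000], [-8.000, -2.000]] (det J = 212.500).
Solving J·Δ = −F gives Δ = (-0.769, -0.297).
Then the next iterate is (x, y)₁ = (1.231, 0.203).
Round to (1.231, 0.203) and repeat: F = (6.65206, -1.27493), J = [[5.02856, 11.53816], [-4.924, -1.406]].
Δ = (-0.108, -0.530), so (x, y)₂ = (1.123, -0.327).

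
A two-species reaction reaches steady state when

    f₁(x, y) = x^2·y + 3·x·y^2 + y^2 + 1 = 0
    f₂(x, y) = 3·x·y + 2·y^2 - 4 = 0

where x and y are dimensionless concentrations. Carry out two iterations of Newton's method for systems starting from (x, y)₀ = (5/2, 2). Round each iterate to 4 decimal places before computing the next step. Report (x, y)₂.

At (5/2, 2): F = (47.5000, 19.0000).
Jacobian J = [[2·x·y + 3·y^2, x^2 + 6·x·y + 2·y], [3·y, 3·x + 4·y]].
At the point, J = [[22.0000, 40.2500], [6.0000, 15.5000]] (det J = 99.5000).
Solving J·Δ = −F gives Δ = (0.2864, -1.3367).
Then the next iterate is (x, y)₁ = (2.7864, 0.6633).
Round to (2.7864, 0.6633) and repeat: F = (10.267616, 2.424591), J = [[5.016339, 20.179940], [1.9899, 11.0124]].
Δ = (-4.2519, 0.5481), so (x, y)₂ = (-1.4655, 1.2114).

(-1.4655, 1.2114)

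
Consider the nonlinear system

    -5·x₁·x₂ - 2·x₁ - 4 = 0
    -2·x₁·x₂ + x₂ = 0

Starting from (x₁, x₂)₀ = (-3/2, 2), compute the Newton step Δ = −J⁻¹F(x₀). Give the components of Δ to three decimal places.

(-0.222, -2.222)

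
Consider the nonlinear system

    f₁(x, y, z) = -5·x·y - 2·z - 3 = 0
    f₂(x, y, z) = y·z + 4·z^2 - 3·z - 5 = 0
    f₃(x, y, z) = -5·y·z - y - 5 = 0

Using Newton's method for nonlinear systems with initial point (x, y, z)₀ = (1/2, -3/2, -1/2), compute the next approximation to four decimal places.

(2.8500, 6.8056, -1.1944)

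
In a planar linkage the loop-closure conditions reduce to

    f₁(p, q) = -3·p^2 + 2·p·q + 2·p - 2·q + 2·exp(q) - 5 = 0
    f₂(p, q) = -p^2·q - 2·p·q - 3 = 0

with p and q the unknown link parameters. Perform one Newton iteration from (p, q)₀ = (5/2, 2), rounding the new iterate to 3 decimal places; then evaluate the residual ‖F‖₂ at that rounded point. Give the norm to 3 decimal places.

8.258

At (5/2, 2): F = (2.02811, -25.500).
Jacobian J = [[-6·p + 2·q + 2, 2·p + 2·exp(q) - 2], [-2·p·q - 2·q, -p^2 - 2·p]].
At the point, J = [[-9.000, 17.77811], [-14.000, -11.250]] (det J = 350.14357).
Solving J·Δ = −F gives Δ = (-1.230, -0.737).
Then the next iterate is (p, q)₁ = (1.270, 1.263).
Re-evaluating at (1.270, 1.263): F = (0.45535, -8.24511), so ‖F‖₂ = 8.258.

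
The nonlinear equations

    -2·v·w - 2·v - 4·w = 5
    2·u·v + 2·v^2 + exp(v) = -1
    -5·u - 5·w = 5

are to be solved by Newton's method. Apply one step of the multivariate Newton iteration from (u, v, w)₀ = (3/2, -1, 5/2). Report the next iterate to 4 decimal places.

(1.5859, -0.6897, -2.5859)

At (3/2, -1, 5/2): F = (-8.0000, 0.367879, -25.0000).
Jacobian J = [[0, -2·w - 2, -2·v - 4], [2·v, 2·u + 4·v + exp(v), 0], [-5, 0, -5]].
At the point, J = [[0.0000, -7.0000, -2.0000], [-2.0000, -0.632121, 0.0000], [-5.0000, 0.0000, -5.0000]] (det J = 76.321206).
Solving J·Δ = −F gives Δ = (0.0859, 0.3103, -5.0859).
Then the next iterate is (u, v, w)₁ = (1.5859, -0.6897, -2.5859).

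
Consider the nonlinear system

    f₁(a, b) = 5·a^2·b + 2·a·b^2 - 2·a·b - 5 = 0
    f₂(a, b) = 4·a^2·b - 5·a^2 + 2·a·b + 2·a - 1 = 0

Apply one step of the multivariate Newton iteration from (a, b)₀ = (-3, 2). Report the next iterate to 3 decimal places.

(-1.544, 2.316)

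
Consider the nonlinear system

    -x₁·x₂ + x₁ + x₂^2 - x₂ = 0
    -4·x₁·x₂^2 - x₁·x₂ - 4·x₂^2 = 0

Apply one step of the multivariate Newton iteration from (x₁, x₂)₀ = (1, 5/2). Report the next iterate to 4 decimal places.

(0.5469, 1.5234)

At (1, 5/2): F = (2.2500, -52.5000).
Jacobian J = [[-x₂ + 1, -x₁ + 2·x₂ - 1], [-4·x₂^2 - x₂, -8·x₁·x₂ - x₁ - 8·x₂]].
At the point, J = [[-1.5000, 3.0000], [-27.5000, -41.0000]] (det J = 144.0000).
Solving J·Δ = −F gives Δ = (-0.4531, -0.9766).
Then the next iterate is (x₁, x₂)₁ = (0.5469, 1.5234).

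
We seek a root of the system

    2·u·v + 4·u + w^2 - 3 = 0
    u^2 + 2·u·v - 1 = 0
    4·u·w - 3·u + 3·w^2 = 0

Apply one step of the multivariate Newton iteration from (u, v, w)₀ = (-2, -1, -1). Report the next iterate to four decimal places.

(-0.2857, -1.8214, -0.6429)

At (-2, -1, -1): F = (-6.0000, 7.0000, 17.0000).
Jacobian J = [[2·v + 4, 2·u, 2·w], [2·u + 2·v, 2·u, 0], [4·w - 3, 0, 4·u + 6·w]].
At the point, J = [[2.0000, -4.0000, -2.0000], [-6.0000, -4.0000, 0.0000], [-7.0000, 0.0000, -14.0000]] (det J = 504.0000).
Solving J·Δ = −F gives Δ = (1.7143, -0.8214, 0.3571).
Then the next iterate is (u, v, w)₁ = (-0.2857, -1.8214, -0.6429).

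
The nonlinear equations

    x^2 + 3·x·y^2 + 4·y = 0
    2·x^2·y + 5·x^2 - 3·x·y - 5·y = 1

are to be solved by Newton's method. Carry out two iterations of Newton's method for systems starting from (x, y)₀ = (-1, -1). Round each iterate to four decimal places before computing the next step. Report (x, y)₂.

(0.4422, 0.0026)

At (-1, -1): F = (-6.0000, 4.0000).
Jacobian J = [[2·x + 3·y^2, 6·x·y + 4], [4·x·y + 10·x - 3·y, 2·x^2 - 3·x - 5]].
At the point, J = [[1.0000, 10.0000], [-3.0000, 0.0000]] (det J = 30.0000).
Solving J·Δ = −F gives Δ = (1.3333, 0.4667).
Then the next iterate is (x, y)₁ = (0.3333, -0.5333).
Round to (0.3333, -0.5333) and repeat: F = (-1.737731, 2.636704), J = [[1.519827, 2.933507], [4.221904, -5.777722]].
Δ = (0.1089, 0.5359), so (x, y)₂ = (0.4422, 0.0026).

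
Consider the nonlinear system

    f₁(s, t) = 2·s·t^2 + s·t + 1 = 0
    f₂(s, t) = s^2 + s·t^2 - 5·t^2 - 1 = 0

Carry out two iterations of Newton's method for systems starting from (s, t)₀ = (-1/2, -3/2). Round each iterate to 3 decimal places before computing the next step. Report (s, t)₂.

(-3.392, -0.817)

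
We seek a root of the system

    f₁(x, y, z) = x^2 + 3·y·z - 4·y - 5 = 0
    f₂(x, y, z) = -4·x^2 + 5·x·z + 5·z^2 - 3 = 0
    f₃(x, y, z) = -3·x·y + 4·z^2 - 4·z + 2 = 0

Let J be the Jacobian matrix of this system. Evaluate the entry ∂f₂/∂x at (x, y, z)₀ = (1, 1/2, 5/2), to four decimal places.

4.5000

∂f₂/∂x = -8·x + 5·z.
At (1, 1/2, 5/2) this is 4.5000.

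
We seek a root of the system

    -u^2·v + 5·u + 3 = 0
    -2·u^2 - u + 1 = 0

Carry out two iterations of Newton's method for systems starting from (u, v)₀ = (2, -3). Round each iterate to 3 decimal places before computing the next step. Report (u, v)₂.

At (2, -3): F = (25.000, -9.000).
Jacobian J = [[-2·u·v + 5, -u^2], [-4·u - 1, 0]].
At the point, J = [[17.000, -4.000], [-9.000, 0.000]] (det J = -36.000).
Solving J·Δ = −F gives Δ = (-1.000, 2.000).
Then the next iterate is (u, v)₁ = (1.000, -1.000).
Round to (1.000, -1.000) and repeat: F = (9.000, -2.000), J = [[7.000, -1.000], [-5.000, 0.000]].
Δ = (-0.400, 6.200), so (u, v)₂ = (0.600, 5.200).

(0.600, 5.200)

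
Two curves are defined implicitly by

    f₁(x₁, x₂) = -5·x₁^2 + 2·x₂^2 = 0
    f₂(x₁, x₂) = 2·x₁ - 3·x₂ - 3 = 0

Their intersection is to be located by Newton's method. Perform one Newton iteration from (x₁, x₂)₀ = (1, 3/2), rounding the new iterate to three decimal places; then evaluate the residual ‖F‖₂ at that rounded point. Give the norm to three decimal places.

0.986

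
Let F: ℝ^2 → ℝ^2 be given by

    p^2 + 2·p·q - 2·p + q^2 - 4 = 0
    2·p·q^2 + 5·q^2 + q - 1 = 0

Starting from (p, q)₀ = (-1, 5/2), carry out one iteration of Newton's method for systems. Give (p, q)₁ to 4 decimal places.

(-3.6395, 3.2965)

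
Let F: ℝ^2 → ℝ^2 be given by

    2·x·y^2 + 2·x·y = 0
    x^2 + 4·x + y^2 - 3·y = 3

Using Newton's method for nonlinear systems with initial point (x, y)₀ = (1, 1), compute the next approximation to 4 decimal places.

(0.9000, 0.4000)

At (1, 1): F = (4.0000, 0.0000).
Jacobian J = [[2·y^2 + 2·y, 4·x·y + 2·x], [2·x + 4, 2·y - 3]].
At the point, J = [[4.0000, 6.0000], [6.0000, -1.0000]] (det J = -40.0000).
Solving J·Δ = −F gives Δ = (-0.1000, -0.6000).
Then the next iterate is (x, y)₁ = (0.9000, 0.4000).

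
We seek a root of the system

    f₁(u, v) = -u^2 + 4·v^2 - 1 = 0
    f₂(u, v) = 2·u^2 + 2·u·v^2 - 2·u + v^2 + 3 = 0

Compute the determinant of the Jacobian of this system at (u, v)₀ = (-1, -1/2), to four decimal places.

J = [[-2·u, 8·v], [4·u + 2·v^2 - 2, 4·u·v + 2·v]].
At the point, J = [[2.0000, -4.0000], [-5.5000, 1.0000]].
det J = -20.0000.

-20.0000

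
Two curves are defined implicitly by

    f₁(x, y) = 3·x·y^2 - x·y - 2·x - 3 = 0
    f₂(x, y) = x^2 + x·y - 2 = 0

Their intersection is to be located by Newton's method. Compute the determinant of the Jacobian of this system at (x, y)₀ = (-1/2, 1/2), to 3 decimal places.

0.375

J = [[3·y^2 - y - 2, 6·x·y - x], [2·x + y, x]].
At the point, J = [[-1.750, -1.000], [-0.500, -0.500]].
det J = 0.375.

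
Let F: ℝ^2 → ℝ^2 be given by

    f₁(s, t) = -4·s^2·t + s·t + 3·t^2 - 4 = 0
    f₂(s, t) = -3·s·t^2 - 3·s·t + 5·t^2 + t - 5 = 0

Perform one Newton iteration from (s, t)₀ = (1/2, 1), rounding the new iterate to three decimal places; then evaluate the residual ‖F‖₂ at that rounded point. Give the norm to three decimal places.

At (1/2, 1): F = (-1.500, -2.000).
Jacobian J = [[-8·s·t + t, -4·s^2 + s + 6·t], [-3·t^2 - 3·t, -6·s·t - 3·s + 10·t + 1]].
At the point, J = [[-3.000, 5.500], [-6.000, 6.500]] (det J = 13.500).
Solving J·Δ = −F gives Δ = (-0.093, 0.222).
Then the next iterate is (s, t)₁ = (0.407, 1.222).
Re-evaluating at (0.407, 1.222): F = (0.16751, 0.37306), so ‖F‖₂ = 0.409.

0.409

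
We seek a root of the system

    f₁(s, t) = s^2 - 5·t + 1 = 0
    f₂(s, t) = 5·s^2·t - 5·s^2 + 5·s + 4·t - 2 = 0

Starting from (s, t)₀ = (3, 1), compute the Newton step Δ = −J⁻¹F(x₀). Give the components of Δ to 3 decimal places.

(-1.034, -0.241)

At (3, 1): F = (5.000, 17.000).
Jacobian J = [[2·s, -5], [10·s·t - 10·s + 5, 5·s^2 + 4]].
At the point, J = [[6.000, -5.000], [5.000, 49.000]] (det J = 319.000).
Solving J·Δ = −F gives Δ = (-1.034, -0.241).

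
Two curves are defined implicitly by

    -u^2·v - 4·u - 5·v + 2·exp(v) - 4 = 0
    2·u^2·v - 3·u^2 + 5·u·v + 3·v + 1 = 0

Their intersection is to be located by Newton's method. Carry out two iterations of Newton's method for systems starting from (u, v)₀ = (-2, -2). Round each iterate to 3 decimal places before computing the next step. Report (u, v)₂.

(-0.816, 0.131)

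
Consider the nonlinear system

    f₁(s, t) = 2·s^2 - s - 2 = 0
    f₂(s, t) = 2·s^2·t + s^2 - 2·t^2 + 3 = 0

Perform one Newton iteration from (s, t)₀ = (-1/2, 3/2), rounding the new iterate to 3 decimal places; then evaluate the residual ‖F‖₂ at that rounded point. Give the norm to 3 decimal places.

0.573

At (-1/2, 3/2): F = (-1.000, -0.500).
Jacobian J = [[4·s - 1, 0], [4·s·t + 2·s, 2·s^2 - 4·t]].
At the point, J = [[-3.000, 0.000], [-4.000, -5.500]] (det J = 16.500).
Solving J·Δ = −F gives Δ = (-0.333, 0.152).
Then the next iterate is (s, t)₁ = (-0.833, 1.652).
Re-evaluating at (-0.833, 1.652): F = (0.22078, 0.52829), so ‖F‖₂ = 0.573.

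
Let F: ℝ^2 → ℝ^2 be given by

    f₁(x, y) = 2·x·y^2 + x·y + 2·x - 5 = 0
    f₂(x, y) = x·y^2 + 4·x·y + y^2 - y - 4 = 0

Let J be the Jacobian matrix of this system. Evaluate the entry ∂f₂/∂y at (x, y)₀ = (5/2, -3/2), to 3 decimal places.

∂f₂/∂y = 2·x·y + 4·x + 2·y - 1.
At (5/2, -3/2) this is -1.500.

-1.500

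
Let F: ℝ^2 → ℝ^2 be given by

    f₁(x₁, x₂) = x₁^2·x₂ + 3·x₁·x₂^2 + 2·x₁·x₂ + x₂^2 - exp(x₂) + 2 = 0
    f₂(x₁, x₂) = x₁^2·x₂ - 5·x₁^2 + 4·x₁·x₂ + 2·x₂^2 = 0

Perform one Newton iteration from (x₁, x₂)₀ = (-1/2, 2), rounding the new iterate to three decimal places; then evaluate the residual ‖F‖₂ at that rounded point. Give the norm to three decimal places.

2.756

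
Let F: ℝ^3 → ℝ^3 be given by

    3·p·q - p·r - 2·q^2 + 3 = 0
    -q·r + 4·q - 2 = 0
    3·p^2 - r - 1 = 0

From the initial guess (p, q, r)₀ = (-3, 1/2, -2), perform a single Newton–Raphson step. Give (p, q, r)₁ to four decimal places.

(-1.4657, 0.3652, -1.6176)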